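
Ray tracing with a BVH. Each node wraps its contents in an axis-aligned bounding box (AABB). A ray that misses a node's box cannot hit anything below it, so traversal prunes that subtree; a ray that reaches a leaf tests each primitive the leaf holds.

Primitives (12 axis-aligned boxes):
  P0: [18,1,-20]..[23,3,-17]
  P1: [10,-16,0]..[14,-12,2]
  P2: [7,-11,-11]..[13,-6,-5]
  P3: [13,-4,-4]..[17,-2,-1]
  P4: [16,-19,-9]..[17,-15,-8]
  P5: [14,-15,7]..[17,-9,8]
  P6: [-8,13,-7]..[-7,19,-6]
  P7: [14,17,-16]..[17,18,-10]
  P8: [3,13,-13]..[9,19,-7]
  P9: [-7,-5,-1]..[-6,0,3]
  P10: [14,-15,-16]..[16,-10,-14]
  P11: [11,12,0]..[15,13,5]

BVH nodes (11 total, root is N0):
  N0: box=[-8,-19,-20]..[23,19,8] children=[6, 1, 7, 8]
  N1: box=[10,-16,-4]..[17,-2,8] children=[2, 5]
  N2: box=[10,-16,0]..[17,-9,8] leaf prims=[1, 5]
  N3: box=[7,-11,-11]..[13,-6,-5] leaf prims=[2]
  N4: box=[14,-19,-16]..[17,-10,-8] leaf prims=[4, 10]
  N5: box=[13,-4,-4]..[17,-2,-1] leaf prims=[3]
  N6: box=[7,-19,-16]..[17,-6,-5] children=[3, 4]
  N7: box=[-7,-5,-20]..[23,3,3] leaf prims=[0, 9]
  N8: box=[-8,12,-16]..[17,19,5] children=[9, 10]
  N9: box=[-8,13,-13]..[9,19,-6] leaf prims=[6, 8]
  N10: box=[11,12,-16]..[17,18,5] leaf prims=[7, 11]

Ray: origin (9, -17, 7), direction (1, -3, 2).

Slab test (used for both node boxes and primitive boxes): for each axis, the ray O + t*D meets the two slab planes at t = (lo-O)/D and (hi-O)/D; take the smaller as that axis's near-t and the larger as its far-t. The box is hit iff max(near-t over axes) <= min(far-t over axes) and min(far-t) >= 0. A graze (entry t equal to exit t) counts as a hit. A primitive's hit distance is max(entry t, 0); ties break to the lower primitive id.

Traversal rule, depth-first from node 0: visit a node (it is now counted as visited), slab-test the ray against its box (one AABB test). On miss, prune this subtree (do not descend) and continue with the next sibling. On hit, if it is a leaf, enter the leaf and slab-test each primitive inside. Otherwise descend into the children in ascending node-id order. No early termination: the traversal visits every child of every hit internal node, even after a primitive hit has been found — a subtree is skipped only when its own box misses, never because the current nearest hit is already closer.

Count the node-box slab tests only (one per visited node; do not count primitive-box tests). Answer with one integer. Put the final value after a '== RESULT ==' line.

Walk:
N0 x:[-17,14] y:[-12,2/3] z:[-27/2,1/2] -> hit [-12,1/2], descend [1, 6, 7, 8]
  N1 x:[1,8] y:[-5,-1/3] z:[-11/2,1/2] -> miss, prune
  N6 x:[-2,8] y:[-11/3,2/3] z:[-23/2,-6] -> miss, prune
  N7 x:[-16,14] y:[-20/3,-4] z:[-27/2,-2] -> miss, prune
  N8 x:[-17,8] y:[-12,-29/3] z:[-23/2,-1] -> miss, prune

Visited [0, 1, 6, 7, 8]. Tests: 5 box, 0 leaf. Nearest: miss.

== RESULT ==
5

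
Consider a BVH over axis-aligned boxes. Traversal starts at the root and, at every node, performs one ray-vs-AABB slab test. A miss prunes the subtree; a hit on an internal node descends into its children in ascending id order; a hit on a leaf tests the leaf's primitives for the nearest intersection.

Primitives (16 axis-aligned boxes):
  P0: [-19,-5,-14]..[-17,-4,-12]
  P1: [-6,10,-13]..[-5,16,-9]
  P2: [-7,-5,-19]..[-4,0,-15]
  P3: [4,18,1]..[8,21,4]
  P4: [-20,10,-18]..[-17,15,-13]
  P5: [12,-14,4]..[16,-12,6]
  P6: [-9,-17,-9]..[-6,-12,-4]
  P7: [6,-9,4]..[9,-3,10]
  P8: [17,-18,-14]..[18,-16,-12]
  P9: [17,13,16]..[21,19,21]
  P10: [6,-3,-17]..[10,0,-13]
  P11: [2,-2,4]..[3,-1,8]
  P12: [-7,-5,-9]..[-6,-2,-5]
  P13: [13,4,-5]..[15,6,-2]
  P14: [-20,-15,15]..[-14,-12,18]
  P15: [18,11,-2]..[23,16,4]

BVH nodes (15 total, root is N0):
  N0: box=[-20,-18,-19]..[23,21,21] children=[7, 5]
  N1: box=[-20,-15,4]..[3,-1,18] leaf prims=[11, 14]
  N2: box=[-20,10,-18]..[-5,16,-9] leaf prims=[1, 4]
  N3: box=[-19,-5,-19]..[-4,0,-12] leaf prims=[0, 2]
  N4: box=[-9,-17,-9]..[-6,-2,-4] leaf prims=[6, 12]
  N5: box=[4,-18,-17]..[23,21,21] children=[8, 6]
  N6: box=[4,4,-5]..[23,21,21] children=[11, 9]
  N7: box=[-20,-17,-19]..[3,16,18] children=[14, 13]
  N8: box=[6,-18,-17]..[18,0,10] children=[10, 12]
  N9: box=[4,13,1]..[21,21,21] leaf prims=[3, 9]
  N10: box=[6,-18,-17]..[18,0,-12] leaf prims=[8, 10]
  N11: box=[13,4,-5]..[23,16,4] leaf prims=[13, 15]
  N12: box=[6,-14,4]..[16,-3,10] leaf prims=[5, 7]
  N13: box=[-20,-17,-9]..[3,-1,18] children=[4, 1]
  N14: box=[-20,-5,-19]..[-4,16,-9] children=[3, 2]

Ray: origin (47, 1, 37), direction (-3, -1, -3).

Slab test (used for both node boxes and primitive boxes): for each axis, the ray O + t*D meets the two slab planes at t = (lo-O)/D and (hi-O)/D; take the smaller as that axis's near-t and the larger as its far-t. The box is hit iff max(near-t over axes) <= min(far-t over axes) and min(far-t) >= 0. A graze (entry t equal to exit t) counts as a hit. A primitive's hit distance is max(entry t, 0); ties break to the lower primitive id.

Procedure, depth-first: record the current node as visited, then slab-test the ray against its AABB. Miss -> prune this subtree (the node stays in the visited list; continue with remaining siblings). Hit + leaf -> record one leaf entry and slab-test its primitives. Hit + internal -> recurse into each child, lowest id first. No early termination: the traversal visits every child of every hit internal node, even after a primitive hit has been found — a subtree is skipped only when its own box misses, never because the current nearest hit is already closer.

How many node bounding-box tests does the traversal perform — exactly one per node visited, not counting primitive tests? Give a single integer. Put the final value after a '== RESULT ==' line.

Trace the traversal:
N0 x:[8,67/3] y:[-20,19] z:[16/3,56/3] -> hit [8,56/3], descend [5, 7]
  N5 x:[8,43/3] y:[-20,19] z:[16/3,18] -> hit [8,43/3], descend [6, 8]
    N6 x:[8,43/3] y:[-20,-3] z:[16/3,14] -> miss, prune
    N8 x:[29/3,41/3] y:[1,19] z:[9,18] -> hit [29/3,41/3], descend [10, 12]
      N10 x:[29/3,41/3] y:[1,19] z:[49/3,18] -> miss, prune
      N12 x:[31/3,41/3] y:[4,15] z:[9,11] -> hit [31/3,11] leaf, test {P5(miss), P7(miss)}
  N7 x:[44/3,67/3] y:[-15,18] z:[19/3,56/3] -> hit [44/3,18], descend [13, 14]
    N13 x:[44/3,67/3] y:[2,18] z:[19/3,46/3] -> hit [44/3,46/3], descend [1, 4]
      N1 x:[44/3,67/3] y:[2,16] z:[19/3,11] -> miss, prune
      N4 x:[53/3,56/3] y:[3,18] z:[41/3,46/3] -> miss, prune
    N14 x:[17,67/3] y:[-15,6] z:[46/3,56/3] -> miss, prune

Summary -> nodes [0, 5, 6, 8, 10, 12, 7, 13, 1, 4, 14]; box-tests=11; leaf-entries=1; first=miss

== RESULT ==
11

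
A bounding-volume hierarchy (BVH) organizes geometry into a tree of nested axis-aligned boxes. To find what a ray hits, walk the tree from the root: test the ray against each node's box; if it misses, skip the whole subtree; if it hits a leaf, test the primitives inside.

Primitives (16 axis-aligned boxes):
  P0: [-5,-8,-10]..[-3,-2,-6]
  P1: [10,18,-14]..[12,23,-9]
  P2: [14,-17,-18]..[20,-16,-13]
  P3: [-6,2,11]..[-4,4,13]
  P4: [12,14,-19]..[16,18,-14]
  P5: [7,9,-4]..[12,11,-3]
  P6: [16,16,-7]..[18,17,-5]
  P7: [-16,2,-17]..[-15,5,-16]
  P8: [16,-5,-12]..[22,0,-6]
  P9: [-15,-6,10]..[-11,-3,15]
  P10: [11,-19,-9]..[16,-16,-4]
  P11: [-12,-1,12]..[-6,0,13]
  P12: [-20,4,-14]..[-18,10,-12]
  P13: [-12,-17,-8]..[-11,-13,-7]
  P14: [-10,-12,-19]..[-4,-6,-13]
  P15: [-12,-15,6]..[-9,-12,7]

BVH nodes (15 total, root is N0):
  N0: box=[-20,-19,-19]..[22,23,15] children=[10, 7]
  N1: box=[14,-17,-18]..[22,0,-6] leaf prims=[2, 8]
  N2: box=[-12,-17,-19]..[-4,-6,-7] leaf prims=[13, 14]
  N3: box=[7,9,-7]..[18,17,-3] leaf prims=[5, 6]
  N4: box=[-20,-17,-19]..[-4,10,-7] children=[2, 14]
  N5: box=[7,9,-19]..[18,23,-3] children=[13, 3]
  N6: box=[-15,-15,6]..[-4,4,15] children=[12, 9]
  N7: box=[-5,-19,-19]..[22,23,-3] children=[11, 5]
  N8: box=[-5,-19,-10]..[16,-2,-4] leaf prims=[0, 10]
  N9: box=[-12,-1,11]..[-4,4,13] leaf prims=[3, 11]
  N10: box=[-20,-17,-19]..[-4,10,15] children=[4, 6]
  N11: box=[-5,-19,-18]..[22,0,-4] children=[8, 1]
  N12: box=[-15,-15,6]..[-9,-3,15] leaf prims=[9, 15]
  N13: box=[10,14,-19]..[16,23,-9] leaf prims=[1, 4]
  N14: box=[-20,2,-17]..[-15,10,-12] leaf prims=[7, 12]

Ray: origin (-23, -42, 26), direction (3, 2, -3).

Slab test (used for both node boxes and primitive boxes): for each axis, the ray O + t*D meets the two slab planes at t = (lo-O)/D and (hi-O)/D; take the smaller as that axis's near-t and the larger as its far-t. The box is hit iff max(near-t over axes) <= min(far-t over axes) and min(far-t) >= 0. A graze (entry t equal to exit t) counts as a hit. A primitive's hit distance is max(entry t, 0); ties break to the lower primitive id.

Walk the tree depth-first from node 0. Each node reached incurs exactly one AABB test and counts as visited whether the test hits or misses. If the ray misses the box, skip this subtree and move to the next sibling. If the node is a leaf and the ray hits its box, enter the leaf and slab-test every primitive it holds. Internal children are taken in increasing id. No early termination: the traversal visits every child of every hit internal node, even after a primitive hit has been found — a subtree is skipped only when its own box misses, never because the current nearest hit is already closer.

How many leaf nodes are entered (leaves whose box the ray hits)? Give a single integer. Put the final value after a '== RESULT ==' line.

Traverse from the root:
N0 x:[1,15] y:[23/2,65/2] z:[11/3,15] -> hit [23/2,15], descend [7, 10]
  N7 x:[6,15] y:[23/2,65/2] z:[29/3,15] -> hit [23/2,15], descend [5, 11]
    N5 x:[10,41/3] y:[51/2,65/2] z:[29/3,15] -> miss, prune
    N11 x:[6,15] y:[23/2,21] z:[10,44/3] -> hit [23/2,44/3], descend [1, 8]
      N1 x:[37/3,15] y:[25/2,21] z:[32/3,44/3] -> hit [25/2,44/3] leaf, test {P2@t=13, P8(miss)}
      N8 x:[6,13] y:[23/2,20] z:[10,12] -> hit [23/2,12] leaf, test {P0(miss), P10@t=23/2}
  N10 x:[1,19/3] y:[25/2,26] z:[11/3,15] -> miss, prune

7 AABB tests over nodes [0, 7, 5, 11, 1, 8, 10]; 2 leaves entered; closest P10.

== RESULT ==
2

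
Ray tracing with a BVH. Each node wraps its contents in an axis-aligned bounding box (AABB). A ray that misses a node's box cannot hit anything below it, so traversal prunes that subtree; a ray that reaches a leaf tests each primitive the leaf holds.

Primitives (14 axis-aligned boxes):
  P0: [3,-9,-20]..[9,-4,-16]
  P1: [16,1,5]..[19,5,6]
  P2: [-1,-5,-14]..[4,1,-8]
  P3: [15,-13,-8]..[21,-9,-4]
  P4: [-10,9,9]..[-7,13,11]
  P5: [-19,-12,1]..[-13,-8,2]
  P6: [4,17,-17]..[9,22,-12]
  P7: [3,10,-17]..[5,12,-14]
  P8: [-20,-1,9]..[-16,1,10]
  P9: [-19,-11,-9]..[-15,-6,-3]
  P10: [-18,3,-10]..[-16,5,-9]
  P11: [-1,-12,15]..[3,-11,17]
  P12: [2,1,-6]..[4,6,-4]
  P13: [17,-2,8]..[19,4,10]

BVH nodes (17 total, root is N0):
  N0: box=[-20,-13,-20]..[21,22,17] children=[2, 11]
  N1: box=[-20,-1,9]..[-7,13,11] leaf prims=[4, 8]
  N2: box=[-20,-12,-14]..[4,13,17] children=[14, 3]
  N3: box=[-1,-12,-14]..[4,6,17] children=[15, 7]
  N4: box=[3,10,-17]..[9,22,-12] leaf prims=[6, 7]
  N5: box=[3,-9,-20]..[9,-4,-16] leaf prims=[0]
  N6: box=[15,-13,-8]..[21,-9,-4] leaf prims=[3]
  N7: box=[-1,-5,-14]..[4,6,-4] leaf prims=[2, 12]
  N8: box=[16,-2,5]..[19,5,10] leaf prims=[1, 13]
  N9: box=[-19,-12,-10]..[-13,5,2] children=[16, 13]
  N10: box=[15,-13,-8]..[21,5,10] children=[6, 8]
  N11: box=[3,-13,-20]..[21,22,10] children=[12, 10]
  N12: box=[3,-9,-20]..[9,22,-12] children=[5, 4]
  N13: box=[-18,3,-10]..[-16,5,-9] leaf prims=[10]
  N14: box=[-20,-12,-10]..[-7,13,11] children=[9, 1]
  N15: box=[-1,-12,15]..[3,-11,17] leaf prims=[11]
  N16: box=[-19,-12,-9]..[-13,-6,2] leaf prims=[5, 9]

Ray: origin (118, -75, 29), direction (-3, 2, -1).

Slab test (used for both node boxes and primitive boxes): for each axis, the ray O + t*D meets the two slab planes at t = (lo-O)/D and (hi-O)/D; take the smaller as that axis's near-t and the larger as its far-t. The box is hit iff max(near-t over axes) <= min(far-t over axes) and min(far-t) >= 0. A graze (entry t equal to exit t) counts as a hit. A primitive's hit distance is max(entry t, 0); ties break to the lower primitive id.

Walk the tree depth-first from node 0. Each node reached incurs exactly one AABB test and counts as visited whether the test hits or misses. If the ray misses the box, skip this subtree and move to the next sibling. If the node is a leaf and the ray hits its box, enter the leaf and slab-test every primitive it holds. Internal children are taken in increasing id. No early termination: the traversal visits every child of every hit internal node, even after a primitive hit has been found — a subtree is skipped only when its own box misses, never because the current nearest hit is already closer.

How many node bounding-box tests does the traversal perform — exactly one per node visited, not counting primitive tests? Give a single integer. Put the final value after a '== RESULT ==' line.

Trace the traversal:
N0 x:[97/3,46] y:[31,97/2] z:[12,49] -> hit [97/3,46], descend [2, 11]
  N2 x:[38,46] y:[63/2,44] z:[12,43] -> hit [38,43], descend [3, 14]
    N3 x:[38,119/3] y:[63/2,81/2] z:[12,43] -> hit [38,119/3], descend [7, 15]
      N7 x:[38,119/3] y:[35,81/2] z:[33,43] -> hit [38,119/3] leaf, test {P2@t=38, P12(miss)}
      N15 x:[115/3,119/3] y:[63/2,32] z:[12,14] -> miss, prune
    N14 x:[125/3,46] y:[63/2,44] z:[18,39] -> miss, prune
  N11 x:[97/3,115/3] y:[31,97/2] z:[19,49] -> hit [97/3,115/3], descend [10, 12]
    N10 x:[97/3,103/3] y:[31,40] z:[19,37] -> hit [97/3,103/3], descend [6, 8]
      N6 x:[97/3,103/3] y:[31,33] z:[33,37] -> hit [33,33] leaf, test {P3@t=33}
      N8 x:[33,34] y:[73/2,40] z:[19,24] -> miss, prune
    N12 x:[109/3,115/3] y:[33,97/2] z:[41,49] -> miss, prune

Summary -> nodes [0, 2, 3, 7, 15, 14, 11, 10, 6, 8, 12]; box-tests=11; leaf-entries=2; first=P3

== RESULT ==
11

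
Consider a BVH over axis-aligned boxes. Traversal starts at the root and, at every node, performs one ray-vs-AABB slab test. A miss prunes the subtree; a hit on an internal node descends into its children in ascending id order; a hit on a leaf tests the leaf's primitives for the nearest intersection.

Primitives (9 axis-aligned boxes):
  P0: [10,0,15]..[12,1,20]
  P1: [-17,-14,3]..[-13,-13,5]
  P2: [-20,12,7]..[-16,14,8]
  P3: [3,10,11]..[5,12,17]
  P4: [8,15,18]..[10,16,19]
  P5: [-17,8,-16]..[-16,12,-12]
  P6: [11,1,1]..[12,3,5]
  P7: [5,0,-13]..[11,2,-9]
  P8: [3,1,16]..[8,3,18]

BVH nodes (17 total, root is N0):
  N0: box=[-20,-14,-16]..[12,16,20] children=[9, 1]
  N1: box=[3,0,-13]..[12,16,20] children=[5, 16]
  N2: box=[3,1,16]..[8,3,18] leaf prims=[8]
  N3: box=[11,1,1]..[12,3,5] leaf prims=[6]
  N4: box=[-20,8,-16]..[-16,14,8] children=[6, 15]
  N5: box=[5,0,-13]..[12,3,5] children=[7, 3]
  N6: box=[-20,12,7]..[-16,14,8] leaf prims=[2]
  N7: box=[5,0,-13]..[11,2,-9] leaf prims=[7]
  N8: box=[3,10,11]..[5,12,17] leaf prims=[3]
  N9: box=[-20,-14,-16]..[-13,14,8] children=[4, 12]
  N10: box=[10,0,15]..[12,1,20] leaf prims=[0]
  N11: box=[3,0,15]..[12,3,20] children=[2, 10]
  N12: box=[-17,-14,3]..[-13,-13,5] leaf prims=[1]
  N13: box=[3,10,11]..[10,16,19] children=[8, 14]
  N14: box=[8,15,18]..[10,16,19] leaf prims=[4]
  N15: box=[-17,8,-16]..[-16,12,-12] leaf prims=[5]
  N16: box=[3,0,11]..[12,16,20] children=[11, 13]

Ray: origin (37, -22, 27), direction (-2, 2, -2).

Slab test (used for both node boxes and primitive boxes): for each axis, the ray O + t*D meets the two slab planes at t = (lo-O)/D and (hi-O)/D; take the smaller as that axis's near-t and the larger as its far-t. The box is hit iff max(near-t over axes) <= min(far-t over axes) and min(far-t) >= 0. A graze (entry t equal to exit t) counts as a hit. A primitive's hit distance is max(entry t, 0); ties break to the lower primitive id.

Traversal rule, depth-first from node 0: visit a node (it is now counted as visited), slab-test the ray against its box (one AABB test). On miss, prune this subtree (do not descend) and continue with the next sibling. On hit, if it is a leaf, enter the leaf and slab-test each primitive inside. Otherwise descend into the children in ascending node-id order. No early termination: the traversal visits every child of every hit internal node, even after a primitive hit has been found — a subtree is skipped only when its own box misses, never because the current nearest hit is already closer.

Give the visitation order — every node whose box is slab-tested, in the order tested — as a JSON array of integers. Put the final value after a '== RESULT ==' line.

Walk:
N0 x:[25/2,57/2] y:[4,19] z:[7/2,43/2] -> hit [25/2,19], descend [1, 9]
  N1 x:[25/2,17] y:[11,19] z:[7/2,20] -> hit [25/2,17], descend [5, 16]
    N5 x:[25/2,16] y:[11,25/2] z:[11,20] -> hit [25/2,25/2], descend [3, 7]
      N3 x:[25/2,13] y:[23/2,25/2] z:[11,13] -> hit [25/2,25/2] leaf, test {P6@t=25/2}
      N7 x:[13,16] y:[11,12] z:[18,20] -> miss, prune
    N16 x:[25/2,17] y:[11,19] z:[7/2,8] -> miss, prune
  N9 x:[25,57/2] y:[4,18] z:[19/2,43/2] -> miss, prune

Summary -> nodes [0, 1, 5, 3, 7, 16, 9]; box-tests=7; leaf-entries=1; first=P6

== RESULT ==
[0, 1, 5, 3, 7, 16, 9]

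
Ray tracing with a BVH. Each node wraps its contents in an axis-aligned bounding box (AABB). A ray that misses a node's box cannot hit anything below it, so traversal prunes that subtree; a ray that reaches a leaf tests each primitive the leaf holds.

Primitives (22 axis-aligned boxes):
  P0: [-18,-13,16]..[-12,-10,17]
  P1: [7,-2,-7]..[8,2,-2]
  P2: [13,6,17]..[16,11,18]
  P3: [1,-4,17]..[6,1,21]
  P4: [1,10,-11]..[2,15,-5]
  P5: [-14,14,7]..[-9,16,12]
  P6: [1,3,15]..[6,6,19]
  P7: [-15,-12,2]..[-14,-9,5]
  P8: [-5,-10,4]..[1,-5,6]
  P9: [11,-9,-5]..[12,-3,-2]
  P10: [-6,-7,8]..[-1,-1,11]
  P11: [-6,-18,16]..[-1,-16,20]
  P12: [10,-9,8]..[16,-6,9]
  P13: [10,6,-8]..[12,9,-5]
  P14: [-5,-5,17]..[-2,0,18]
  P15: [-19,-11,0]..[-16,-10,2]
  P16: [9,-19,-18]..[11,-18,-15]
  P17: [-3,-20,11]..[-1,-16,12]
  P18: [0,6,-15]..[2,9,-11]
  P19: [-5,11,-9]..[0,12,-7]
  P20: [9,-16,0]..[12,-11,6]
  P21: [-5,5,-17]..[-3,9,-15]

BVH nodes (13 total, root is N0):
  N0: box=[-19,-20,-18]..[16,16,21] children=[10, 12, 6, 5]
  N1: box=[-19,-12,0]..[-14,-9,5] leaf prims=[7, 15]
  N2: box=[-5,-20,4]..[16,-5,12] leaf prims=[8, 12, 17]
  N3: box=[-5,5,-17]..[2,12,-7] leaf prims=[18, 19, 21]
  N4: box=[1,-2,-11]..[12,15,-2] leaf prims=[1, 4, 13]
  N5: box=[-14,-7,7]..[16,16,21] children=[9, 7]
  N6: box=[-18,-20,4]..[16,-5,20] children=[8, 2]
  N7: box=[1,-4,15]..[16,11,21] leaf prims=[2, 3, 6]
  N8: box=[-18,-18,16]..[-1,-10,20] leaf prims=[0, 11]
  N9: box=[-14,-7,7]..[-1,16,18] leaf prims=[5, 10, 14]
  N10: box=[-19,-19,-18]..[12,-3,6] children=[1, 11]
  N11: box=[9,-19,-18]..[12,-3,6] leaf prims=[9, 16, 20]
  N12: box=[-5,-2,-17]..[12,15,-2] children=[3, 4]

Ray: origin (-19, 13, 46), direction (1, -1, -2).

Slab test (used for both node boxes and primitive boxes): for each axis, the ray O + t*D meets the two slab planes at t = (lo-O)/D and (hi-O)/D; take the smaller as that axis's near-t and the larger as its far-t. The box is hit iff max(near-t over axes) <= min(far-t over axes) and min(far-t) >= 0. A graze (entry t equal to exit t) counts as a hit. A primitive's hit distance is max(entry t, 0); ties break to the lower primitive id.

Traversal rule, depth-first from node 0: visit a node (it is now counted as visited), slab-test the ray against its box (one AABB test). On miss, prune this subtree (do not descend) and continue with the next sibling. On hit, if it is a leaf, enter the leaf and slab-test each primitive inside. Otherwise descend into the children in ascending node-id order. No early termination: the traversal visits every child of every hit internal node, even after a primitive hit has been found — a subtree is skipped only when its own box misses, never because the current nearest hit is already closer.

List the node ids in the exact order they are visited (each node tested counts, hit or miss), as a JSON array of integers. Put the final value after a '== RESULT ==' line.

Trace the traversal:
N0 x:[0,35] y:[-3,33] z:[25/2,32] -> hit [25/2,32], descend [5, 6, 10, 12]
  N5 x:[5,35] y:[-3,20] z:[25/2,39/2] -> hit [25/2,39/2], descend [7, 9]
    N7 x:[20,35] y:[2,17] z:[25/2,31/2] -> miss, prune
    N9 x:[5,18] y:[-3,20] z:[14,39/2] -> hit [14,18] leaf, test {P5(miss), P10@t=35/2, P14@t=14}
  N6 x:[1,35] y:[18,33] z:[13,21] -> hit [18,21], descend [2, 8]
    N2 x:[14,35] y:[18,33] z:[17,21] -> hit [18,21] leaf, test {P8@t=20, P12(miss), P17(miss)}
    N8 x:[1,18] y:[23,31] z:[13,15] -> miss, prune
  N10 x:[0,31] y:[16,32] z:[20,32] -> hit [20,31], descend [1, 11]
    N1 x:[0,5] y:[22,25] z:[41/2,23] -> miss, prune
    N11 x:[28,31] y:[16,32] z:[20,32] -> hit [28,31] leaf, test {P9(miss), P16(miss), P20(miss)}
  N12 x:[14,31] y:[-2,15] z:[24,63/2] -> miss, prune

Visited [0, 5, 7, 9, 6, 2, 8, 10, 1, 11, 12]. Tests: 11 box, 3 leaf. Nearest: P14.

== RESULT ==
[0, 5, 7, 9, 6, 2, 8, 10, 1, 11, 12]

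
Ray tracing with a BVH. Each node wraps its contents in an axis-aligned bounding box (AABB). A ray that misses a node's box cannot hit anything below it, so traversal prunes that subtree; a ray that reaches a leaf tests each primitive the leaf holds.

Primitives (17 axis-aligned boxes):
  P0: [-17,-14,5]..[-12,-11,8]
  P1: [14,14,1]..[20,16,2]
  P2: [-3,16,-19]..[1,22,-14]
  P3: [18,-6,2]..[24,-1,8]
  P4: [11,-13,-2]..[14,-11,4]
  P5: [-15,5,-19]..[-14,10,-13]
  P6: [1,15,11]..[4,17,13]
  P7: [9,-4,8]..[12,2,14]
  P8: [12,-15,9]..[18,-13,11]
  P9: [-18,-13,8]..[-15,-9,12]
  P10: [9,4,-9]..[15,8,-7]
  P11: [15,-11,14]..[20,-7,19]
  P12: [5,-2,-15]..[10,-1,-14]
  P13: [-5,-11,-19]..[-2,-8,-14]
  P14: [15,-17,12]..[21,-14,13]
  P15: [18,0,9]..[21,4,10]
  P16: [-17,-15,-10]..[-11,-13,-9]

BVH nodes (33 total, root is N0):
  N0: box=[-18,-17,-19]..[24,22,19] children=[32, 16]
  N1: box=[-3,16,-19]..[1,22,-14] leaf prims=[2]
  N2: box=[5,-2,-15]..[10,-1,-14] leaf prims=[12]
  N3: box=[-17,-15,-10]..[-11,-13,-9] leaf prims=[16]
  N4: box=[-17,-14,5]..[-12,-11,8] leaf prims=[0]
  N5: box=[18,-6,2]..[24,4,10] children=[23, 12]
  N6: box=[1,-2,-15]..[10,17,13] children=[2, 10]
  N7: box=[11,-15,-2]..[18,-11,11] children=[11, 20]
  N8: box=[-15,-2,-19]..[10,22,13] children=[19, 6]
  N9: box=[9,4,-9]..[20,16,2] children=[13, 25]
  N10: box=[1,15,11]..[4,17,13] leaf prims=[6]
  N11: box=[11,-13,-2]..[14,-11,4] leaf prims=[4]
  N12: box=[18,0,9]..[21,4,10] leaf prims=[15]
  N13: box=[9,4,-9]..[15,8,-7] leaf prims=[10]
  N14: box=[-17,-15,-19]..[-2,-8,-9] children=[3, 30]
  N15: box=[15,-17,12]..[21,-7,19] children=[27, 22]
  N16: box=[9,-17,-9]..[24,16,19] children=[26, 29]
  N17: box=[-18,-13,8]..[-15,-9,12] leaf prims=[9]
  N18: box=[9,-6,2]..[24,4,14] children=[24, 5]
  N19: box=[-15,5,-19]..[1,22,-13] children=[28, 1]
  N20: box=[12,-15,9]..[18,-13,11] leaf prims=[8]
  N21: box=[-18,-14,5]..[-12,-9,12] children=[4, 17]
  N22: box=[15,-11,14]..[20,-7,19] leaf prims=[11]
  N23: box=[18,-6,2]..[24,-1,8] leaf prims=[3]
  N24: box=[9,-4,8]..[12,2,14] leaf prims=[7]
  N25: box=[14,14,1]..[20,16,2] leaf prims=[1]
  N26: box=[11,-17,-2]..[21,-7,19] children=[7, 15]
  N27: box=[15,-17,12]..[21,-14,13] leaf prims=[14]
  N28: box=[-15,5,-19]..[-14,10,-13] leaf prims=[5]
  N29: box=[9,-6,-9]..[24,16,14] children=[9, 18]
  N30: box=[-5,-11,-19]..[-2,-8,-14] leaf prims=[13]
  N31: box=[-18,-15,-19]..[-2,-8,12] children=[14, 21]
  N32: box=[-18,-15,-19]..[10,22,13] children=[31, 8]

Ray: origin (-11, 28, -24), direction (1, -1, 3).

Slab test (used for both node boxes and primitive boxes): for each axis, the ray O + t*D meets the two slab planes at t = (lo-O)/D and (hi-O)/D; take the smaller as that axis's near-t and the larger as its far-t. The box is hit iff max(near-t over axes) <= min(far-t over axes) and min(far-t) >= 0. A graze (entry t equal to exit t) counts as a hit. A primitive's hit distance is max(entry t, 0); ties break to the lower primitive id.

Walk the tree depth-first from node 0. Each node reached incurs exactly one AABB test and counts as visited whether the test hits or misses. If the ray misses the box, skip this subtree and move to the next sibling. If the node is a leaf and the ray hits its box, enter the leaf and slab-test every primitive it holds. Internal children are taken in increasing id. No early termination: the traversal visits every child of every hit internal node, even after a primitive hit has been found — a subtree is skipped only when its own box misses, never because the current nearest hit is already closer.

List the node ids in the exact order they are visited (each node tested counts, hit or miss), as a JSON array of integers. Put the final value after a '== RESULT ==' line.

Trace the traversal:
N0 x:[-7,35] y:[6,45] z:[5/3,43/3] -> hit [6,43/3], descend [16, 32]
  N16 x:[20,35] y:[12,45] z:[5,43/3] -> miss, prune
  N32 x:[-7,21] y:[6,43] z:[5/3,37/3] -> hit [6,37/3], descend [8, 31]
    N8 x:[-4,21] y:[6,30] z:[5/3,37/3] -> hit [6,37/3], descend [6, 19]
      N6 x:[12,21] y:[11,30] z:[3,37/3] -> hit [12,37/3], descend [2, 10]
        N2 x:[16,21] y:[29,30] z:[3,10/3] -> miss, prune
        N10 x:[12,15] y:[11,13] z:[35/3,37/3] -> hit [12,37/3] leaf, test {P6@t=12}
      N19 x:[-4,12] y:[6,23] z:[5/3,11/3] -> miss, prune
    N31 x:[-7,9] y:[36,43] z:[5/3,12] -> miss, prune

Summary -> nodes [0, 16, 32, 8, 6, 2, 10, 19, 31]; box-tests=9; leaf-entries=1; first=P6

== RESULT ==
[0, 16, 32, 8, 6, 2, 10, 19, 31]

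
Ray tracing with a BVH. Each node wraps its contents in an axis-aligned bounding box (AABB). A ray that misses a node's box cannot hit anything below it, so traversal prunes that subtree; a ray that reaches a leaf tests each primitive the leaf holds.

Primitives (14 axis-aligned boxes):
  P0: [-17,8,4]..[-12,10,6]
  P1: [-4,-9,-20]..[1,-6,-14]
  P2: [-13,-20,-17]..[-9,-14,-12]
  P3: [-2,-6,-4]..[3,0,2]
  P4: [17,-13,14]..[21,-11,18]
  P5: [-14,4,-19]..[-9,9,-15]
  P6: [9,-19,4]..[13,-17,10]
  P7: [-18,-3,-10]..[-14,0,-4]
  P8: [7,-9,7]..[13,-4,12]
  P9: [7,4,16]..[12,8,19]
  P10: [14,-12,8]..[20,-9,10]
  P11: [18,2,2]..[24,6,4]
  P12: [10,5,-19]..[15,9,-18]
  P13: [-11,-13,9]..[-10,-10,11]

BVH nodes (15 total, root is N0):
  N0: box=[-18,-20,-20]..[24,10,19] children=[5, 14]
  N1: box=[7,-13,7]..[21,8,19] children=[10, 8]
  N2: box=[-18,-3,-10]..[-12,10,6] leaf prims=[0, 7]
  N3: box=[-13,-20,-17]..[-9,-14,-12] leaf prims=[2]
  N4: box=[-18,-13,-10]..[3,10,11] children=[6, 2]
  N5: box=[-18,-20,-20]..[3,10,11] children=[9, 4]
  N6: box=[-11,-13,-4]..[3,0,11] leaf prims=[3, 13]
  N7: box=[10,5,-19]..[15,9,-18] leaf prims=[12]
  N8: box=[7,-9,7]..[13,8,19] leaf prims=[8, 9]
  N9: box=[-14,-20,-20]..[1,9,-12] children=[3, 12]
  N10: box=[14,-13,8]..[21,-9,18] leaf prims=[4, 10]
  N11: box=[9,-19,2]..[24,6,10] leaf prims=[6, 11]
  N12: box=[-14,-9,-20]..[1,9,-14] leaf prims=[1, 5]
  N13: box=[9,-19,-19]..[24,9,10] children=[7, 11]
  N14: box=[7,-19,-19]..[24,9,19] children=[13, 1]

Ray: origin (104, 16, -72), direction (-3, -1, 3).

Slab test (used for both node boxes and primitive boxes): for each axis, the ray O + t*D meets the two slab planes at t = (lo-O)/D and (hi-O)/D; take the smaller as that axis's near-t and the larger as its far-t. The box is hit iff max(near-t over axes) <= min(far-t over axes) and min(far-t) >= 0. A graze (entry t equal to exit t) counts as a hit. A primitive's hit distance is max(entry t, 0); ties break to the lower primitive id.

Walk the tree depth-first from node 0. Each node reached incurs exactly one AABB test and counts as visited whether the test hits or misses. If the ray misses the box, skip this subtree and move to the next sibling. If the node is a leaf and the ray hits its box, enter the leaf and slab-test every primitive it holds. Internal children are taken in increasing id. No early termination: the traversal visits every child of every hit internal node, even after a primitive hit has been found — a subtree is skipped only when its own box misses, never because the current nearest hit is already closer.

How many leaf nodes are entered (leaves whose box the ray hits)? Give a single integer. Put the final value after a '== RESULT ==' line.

Trace the traversal:
N0 x:[80/3,122/3] y:[6,36] z:[52/3,91/3] -> hit [80/3,91/3], descend [5, 14]
  N5 x:[101/3,122/3] y:[6,36] z:[52/3,83/3] -> miss, prune
  N14 x:[80/3,97/3] y:[7,35] z:[53/3,91/3] -> hit [80/3,91/3], descend [1, 13]
    N1 x:[83/3,97/3] y:[8,29] z:[79/3,91/3] -> hit [83/3,29], descend [8, 10]
      N8 x:[91/3,97/3] y:[8,25] z:[79/3,91/3] -> miss, prune
      N10 x:[83/3,30] y:[25,29] z:[80/3,30] -> hit [83/3,29] leaf, test {P4@t=86/3, P10(miss)}
    N13 x:[80/3,95/3] y:[7,35] z:[53/3,82/3] -> hit [80/3,82/3], descend [7, 11]
      N7 x:[89/3,94/3] y:[7,11] z:[53/3,18] -> miss, prune
      N11 x:[80/3,95/3] y:[10,35] z:[74/3,82/3] -> hit [80/3,82/3] leaf, test {P6(miss), P11(miss)}

order=[0, 5, 14, 1, 8, 10, 13, 7, 11]  |boxes|=9  |leaves|=2  hit=P4

== RESULT ==
2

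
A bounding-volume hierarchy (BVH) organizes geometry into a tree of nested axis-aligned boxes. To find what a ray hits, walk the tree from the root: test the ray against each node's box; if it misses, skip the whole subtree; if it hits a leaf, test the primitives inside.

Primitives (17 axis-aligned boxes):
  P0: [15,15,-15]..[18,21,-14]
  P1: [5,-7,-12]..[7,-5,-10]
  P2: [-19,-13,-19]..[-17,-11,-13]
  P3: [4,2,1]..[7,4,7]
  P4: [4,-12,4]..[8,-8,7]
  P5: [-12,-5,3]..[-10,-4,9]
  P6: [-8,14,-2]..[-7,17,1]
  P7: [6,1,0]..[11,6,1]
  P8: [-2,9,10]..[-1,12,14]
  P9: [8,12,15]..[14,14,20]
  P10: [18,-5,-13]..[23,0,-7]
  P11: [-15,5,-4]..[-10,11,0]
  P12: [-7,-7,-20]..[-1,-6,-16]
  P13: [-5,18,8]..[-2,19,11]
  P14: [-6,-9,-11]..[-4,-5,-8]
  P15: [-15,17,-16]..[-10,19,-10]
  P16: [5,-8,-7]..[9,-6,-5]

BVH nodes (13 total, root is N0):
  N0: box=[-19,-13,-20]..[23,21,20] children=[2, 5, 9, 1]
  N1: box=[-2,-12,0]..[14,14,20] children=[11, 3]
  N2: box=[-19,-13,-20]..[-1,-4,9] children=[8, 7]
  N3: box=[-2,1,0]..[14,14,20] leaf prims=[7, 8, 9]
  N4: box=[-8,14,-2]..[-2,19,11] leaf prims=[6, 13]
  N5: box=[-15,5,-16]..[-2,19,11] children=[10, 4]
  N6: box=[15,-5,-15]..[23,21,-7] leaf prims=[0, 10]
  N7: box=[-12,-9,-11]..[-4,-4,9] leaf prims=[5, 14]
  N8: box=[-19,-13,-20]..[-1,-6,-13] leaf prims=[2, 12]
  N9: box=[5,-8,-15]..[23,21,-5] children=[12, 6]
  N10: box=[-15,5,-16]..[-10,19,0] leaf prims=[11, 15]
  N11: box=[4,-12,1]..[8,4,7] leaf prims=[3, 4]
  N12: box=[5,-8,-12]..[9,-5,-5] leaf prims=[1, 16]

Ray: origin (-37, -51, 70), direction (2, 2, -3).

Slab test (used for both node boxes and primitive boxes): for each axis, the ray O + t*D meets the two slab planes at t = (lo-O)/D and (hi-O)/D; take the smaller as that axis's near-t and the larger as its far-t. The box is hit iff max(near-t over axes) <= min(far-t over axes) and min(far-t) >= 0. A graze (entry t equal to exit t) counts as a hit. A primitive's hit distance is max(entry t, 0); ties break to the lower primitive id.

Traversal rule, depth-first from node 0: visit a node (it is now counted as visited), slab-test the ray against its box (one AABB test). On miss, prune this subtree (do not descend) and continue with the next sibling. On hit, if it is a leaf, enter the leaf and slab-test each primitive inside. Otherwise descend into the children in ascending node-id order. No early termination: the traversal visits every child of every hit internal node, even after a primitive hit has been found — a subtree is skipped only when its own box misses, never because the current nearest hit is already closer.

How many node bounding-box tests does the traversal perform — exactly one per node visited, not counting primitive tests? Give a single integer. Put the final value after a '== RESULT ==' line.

Trace the traversal:
N0 x:[9,30] y:[19,36] z:[50/3,30] -> hit [19,30], descend [1, 2, 5, 9]
  N1 x:[35/2,51/2] y:[39/2,65/2] z:[50/3,70/3] -> hit [39/2,70/3], descend [3, 11]
    N3 x:[35/2,51/2] y:[26,65/2] z:[50/3,70/3] -> miss, prune
    N11 x:[41/2,45/2] y:[39/2,55/2] z:[21,23] -> hit [21,45/2] leaf, test {P3(miss), P4@t=21}
  N2 x:[9,18] y:[19,47/2] z:[61/3,30] -> miss, prune
  N5 x:[11,35/2] y:[28,35] z:[59/3,86/3] -> miss, prune
  N9 x:[21,30] y:[43/2,36] z:[25,85/3] -> hit [25,85/3], descend [6, 12]
    N6 x:[26,30] y:[23,36] z:[77/3,85/3] -> hit [26,85/3] leaf, test {P0(miss), P10(miss)}
    N12 x:[21,23] y:[43/2,23] z:[25,82/3] -> miss, prune

Visited [0, 1, 3, 11, 2, 5, 9, 6, 12]. Tests: 9 box, 2 leaf. Nearest: P4.

== RESULT ==
9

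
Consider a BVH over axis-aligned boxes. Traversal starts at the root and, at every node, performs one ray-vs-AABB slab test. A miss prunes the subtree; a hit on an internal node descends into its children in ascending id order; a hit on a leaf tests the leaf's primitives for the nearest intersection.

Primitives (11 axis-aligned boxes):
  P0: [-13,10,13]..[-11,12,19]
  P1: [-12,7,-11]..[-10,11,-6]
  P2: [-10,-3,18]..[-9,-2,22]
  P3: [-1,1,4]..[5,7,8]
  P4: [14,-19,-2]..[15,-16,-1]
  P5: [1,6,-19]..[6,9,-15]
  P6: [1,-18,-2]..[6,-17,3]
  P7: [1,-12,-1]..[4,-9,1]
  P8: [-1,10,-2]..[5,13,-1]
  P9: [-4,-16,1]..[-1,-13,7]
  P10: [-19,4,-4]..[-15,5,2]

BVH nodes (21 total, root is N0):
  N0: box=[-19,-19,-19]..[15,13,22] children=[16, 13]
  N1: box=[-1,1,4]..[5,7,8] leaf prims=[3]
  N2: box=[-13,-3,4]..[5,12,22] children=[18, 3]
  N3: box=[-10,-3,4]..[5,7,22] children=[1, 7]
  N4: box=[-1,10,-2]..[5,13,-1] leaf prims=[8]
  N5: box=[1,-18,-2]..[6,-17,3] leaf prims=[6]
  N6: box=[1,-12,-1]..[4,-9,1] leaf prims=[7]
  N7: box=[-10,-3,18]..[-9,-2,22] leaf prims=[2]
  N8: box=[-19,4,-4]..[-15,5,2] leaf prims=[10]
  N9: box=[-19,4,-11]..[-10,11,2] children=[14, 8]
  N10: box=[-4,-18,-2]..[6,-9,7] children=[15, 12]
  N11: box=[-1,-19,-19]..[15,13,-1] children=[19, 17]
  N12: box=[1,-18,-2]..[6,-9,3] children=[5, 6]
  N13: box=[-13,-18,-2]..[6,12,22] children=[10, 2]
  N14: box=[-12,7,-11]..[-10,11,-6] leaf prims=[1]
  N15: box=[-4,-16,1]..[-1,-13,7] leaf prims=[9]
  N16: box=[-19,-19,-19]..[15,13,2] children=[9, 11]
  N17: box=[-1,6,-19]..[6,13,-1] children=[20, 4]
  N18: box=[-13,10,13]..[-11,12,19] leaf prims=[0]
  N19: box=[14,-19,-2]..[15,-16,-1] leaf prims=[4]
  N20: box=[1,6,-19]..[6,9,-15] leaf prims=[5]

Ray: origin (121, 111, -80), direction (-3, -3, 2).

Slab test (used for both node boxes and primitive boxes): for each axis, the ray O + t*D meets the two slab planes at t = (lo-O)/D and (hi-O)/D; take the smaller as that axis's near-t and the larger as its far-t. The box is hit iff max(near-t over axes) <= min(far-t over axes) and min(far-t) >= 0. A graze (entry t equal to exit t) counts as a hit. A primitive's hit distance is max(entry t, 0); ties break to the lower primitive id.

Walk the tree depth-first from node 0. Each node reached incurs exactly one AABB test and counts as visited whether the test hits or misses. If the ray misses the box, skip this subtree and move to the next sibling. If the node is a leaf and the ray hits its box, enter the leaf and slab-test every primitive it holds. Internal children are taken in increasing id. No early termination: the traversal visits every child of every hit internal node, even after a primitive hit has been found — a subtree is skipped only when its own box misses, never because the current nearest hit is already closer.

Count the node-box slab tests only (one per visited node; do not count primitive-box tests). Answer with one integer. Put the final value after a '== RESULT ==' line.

Walk:
N0 x:[106/3,140/3] y:[98/3,130/3] z:[61/2,51] -> hit [106/3,130/3], descend [13, 16]
  N13 x:[115/3,134/3] y:[33,43] z:[39,51] -> hit [39,43], descend [2, 10]
    N2 x:[116/3,134/3] y:[33,38] z:[42,51] -> miss, prune
    N10 x:[115/3,125/3] y:[40,43] z:[39,87/2] -> hit [40,125/3], descend [12, 15]
      N12 x:[115/3,40] y:[40,43] z:[39,83/2] -> hit [40,40], descend [5, 6]
        N5 x:[115/3,40] y:[128/3,43] z:[39,83/2] -> miss, prune
        N6 x:[39,40] y:[40,41] z:[79/2,81/2] -> hit [40,40] leaf, test {P7@t=40}
      N15 x:[122/3,125/3] y:[124/3,127/3] z:[81/2,87/2] -> hit [124/3,125/3] leaf, test {P9@t=124/3}
  N16 x:[106/3,140/3] y:[98/3,130/3] z:[61/2,41] -> hit [106/3,41], descend [9, 11]
    N9 x:[131/3,140/3] y:[100/3,107/3] z:[69/2,41] -> miss, prune
    N11 x:[106/3,122/3] y:[98/3,130/3] z:[61/2,79/2] -> hit [106/3,79/2], descend [17, 19]
      N17 x:[115/3,122/3] y:[98/3,35] z:[61/2,79/2] -> miss, prune
      N19 x:[106/3,107/3] y:[127/3,130/3] z:[39,79/2] -> miss, prune

Visited [0, 13, 2, 10, 12, 5, 6, 15, 16, 9, 11, 17, 19]. Tests: 13 box, 2 leaf. Nearest: P7.

== RESULT ==
13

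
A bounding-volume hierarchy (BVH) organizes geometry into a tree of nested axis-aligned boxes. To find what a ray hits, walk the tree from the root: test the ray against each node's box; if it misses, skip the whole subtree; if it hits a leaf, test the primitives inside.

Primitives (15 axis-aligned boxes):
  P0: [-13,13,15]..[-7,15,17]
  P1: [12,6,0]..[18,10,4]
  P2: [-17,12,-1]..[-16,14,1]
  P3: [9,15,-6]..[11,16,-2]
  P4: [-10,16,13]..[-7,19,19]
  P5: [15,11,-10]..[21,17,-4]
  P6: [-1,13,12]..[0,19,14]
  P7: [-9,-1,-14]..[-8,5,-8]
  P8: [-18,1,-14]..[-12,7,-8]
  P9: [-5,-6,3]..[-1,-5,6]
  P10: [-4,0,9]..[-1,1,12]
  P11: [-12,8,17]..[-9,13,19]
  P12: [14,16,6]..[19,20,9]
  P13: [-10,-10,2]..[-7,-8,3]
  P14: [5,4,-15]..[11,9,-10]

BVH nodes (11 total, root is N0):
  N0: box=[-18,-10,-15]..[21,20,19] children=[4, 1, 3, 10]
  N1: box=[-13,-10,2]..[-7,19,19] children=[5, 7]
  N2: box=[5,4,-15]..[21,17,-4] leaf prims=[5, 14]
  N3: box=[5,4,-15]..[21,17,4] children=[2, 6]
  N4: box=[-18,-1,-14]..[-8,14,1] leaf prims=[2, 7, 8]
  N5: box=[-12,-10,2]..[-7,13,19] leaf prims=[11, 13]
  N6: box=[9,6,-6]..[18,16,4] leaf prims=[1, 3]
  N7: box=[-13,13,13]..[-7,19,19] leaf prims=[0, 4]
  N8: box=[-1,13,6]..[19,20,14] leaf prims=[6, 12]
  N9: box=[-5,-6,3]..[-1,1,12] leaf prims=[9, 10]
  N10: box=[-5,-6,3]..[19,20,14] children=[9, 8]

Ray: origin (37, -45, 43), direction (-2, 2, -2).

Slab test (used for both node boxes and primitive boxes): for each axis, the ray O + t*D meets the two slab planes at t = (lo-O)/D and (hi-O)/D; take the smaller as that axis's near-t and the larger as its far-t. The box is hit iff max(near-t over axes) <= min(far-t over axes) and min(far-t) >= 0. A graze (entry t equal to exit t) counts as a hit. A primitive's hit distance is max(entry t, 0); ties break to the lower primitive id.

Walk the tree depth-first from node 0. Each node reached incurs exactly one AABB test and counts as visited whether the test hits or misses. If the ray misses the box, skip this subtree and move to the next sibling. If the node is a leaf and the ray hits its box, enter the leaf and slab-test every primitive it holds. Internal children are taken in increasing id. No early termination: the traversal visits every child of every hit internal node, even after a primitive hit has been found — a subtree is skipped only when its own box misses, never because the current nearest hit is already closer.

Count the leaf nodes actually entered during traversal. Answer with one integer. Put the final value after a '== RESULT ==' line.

Walk:
N0 x:[8,55/2] y:[35/2,65/2] z:[12,29] -> hit [35/2,55/2], descend [1, 3, 4, 10]
  N1 x:[22,25] y:[35/2,32] z:[12,41/2] -> miss, prune
  N3 x:[8,16] y:[49/2,31] z:[39/2,29] -> miss, prune
  N4 x:[45/2,55/2] y:[22,59/2] z:[21,57/2] -> hit [45/2,55/2] leaf, test {P2(miss), P7(miss), P8@t=51/2}
  N10 x:[9,21] y:[39/2,65/2] z:[29/2,20] -> hit [39/2,20], descend [8, 9]
    N8 x:[9,19] y:[29,65/2] z:[29/2,37/2] -> miss, prune
    N9 x:[19,21] y:[39/2,23] z:[31/2,20] -> hit [39/2,20] leaf, test {P9@t=39/2, P10(miss)}

order=[0, 1, 3, 4, 10, 8, 9]  |boxes|=7  |leaves|=2  hit=P9

== RESULT ==
2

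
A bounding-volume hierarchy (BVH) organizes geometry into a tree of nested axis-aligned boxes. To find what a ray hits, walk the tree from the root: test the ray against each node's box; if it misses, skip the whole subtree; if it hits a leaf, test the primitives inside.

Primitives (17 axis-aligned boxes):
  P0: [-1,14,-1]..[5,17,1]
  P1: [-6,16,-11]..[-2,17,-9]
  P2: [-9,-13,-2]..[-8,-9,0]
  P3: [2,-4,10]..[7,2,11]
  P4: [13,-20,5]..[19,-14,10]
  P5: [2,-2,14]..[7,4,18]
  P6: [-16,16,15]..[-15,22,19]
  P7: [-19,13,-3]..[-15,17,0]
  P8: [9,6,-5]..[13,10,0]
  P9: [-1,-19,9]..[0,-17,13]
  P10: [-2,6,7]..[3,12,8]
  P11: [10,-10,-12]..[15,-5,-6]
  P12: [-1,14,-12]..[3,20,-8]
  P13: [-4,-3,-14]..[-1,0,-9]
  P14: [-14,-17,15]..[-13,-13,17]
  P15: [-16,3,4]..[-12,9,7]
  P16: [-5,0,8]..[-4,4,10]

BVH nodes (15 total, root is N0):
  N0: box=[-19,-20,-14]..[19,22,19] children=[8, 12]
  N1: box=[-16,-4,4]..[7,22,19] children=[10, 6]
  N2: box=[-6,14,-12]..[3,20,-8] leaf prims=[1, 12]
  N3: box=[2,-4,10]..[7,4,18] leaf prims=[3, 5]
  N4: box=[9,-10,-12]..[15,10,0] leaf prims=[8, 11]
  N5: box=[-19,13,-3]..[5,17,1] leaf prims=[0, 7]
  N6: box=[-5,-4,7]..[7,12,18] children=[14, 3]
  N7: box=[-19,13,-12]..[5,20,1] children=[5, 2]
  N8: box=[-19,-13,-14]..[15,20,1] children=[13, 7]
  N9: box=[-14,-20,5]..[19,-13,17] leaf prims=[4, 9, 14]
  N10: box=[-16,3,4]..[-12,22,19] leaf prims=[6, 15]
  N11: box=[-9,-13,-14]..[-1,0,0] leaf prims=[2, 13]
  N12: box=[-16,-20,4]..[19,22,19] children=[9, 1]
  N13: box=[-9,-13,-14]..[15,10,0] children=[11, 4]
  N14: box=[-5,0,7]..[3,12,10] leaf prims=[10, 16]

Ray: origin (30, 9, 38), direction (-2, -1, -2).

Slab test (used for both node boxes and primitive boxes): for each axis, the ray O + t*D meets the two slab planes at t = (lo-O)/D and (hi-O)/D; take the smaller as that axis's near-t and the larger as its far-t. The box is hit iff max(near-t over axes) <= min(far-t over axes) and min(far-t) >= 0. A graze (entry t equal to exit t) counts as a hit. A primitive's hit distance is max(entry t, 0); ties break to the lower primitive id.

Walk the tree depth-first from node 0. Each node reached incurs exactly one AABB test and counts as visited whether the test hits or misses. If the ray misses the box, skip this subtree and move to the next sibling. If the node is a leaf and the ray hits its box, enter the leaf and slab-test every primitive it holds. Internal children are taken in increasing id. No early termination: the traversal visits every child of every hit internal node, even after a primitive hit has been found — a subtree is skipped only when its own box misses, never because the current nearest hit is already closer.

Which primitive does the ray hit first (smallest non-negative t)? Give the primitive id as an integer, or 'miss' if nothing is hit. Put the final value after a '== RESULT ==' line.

Trace the traversal:
N0 x:[11/2,49/2] y:[-13,29] z:[19/2,26] -> hit [19/2,49/2], descend [8, 12]
  N8 x:[15/2,49/2] y:[-11,22] z:[37/2,26] -> hit [37/2,22], descend [7, 13]
    N7 x:[25/2,49/2] y:[-11,-4] z:[37/2,25] -> miss, prune
    N13 x:[15/2,39/2] y:[-1,22] z:[19,26] -> hit [19,39/2], descend [4, 11]
      N4 x:[15/2,21/2] y:[-1,19] z:[19,25] -> miss, prune
      N11 x:[31/2,39/2] y:[9,22] z:[19,26] -> hit [19,39/2] leaf, test {P2@t=19, P13(miss)}
  N12 x:[11/2,23] y:[-13,29] z:[19/2,17] -> hit [19/2,17], descend [1, 9]
    N1 x:[23/2,23] y:[-13,13] z:[19/2,17] -> hit [23/2,13], descend [6, 10]
      N6 x:[23/2,35/2] y:[-3,13] z:[10,31/2] -> hit [23/2,13], descend [3, 14]
        N3 x:[23/2,14] y:[5,13] z:[10,14] -> hit [23/2,13] leaf, test {P3(miss), P5(miss)}
        N14 x:[27/2,35/2] y:[-3,9] z:[14,31/2] -> miss, prune
      N10 x:[21,23] y:[-13,6] z:[19/2,17] -> miss, prune
    N9 x:[11/2,22] y:[22,29] z:[21/2,33/2] -> miss, prune

Summary -> nodes [0, 8, 7, 13, 4, 11, 12, 1, 6, 3, 14, 10, 9]; box-tests=13; leaf-entries=2; first=P2

== RESULT ==
2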